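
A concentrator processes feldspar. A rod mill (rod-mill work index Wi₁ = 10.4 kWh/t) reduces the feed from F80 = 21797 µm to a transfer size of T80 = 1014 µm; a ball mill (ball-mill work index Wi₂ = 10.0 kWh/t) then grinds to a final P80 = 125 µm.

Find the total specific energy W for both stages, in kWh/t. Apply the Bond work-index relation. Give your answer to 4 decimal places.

Bond:  W = 10 Wi (1/√P − 1/√F)
Stage 1 (21797→1014 µm, Wi₁=10.4): W₁ = 10·10.4·(0.031404 − 0.006773) = 2.5616 kWh/t
Stage 2 (1014→125 µm, Wi₂=10.0): W₂ = 10·10.0·(0.089443 − 0.031404) = 5.8039 kWh/t
W = W₁ + W₂ = 2.5616 + 5.8039 = 8.3655 kWh/t

W = 8.3655 kWh/t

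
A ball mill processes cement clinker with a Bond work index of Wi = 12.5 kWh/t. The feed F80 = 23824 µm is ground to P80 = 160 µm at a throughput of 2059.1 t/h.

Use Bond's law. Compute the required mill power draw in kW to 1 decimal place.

P = 18680.7 kW

W = 10 Wi (1/√P80 − 1/√F80)  [Bond]
W = 10·12.5·(1/√160 − 1/√23824) = 10·12.5·(0.072578) = 9.0723 kWh/t
Mill draw = 9.0723 × 2059.1 = 18680.7 kW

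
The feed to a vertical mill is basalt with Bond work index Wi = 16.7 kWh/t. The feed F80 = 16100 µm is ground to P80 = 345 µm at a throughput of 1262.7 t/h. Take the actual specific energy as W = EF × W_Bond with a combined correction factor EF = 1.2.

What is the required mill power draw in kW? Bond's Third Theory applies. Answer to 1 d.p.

P = 11629.2 kW

W_Bond = 10·Wi·(1/√P₈₀ − 1/√F₈₀)
W = 10·16.7·(1/√345 − 1/√16100) = 10·16.7·(0.045957) = 7.6748 kWh/t
Corrected W = EF·W_Bond = 1.2·7.6748 = 9.2098 kWh/t
P = W·T = 9.2098·1262.7 = 11629.2 kW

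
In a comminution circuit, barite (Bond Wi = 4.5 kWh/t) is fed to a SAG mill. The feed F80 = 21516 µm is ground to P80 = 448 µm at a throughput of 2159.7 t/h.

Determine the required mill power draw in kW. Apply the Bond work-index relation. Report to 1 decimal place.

P = 3929.1 kW

Bond:  W = 10 Wi (1/√P − 1/√F)
W = 10·4.5·(1/√448 − 1/√21516) = 10·4.5·(0.040428) = 1.8193 kWh/t
P_mill = W·ṁ = 1.8193·2159.7 = 3929.1 kW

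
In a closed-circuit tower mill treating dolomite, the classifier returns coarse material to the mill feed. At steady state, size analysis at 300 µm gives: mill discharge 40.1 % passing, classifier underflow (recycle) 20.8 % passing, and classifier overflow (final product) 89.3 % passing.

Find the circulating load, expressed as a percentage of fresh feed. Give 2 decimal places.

CL = 254.92 %

Two-product formula at 300 µm:
(1+r)d = ru + o → r = (o−d)/(d−u)
r = (89.3 − 40.1)/(40.1 − 20.8) = 49.2/19.3 = 2.5492
CL = 100·r = 254.92 %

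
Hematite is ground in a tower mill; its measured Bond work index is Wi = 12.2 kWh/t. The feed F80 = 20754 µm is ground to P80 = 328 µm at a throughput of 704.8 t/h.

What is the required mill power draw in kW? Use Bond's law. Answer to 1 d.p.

P = 4150.9 kW

W_Bond = 10·Wi·(1/√P₈₀ − 1/√F₈₀)
W = 10·12.2·(1/√328 − 1/√20754) = 10·12.2·(0.048274) = 5.8895 kWh/t
P = W·T = 5.8895·704.8 = 4150.9 kW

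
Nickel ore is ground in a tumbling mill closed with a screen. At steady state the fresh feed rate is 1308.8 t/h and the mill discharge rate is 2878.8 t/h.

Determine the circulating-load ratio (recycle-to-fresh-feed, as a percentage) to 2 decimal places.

CL = 119.96 %

Mill node: discharge = fresh + recycle.
R = M − F = 2878.8 − 1308.8 = 1570.0 t/h
CL = 100·R/F = 100·1570.0/1308.8 = 119.96 %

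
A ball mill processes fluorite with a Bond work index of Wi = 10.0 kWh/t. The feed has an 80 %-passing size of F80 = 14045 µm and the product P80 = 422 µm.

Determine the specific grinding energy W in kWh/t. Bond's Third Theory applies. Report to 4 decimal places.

W = 10 Wi (P80^-0.5 − F80^-0.5)
1/√422 = 0.048679;  1/√14045 = 0.008438
W = 10·10.0·(0.048679 − 0.008438) = 4.0241 kWh/t

W = 4.0241 kWh/t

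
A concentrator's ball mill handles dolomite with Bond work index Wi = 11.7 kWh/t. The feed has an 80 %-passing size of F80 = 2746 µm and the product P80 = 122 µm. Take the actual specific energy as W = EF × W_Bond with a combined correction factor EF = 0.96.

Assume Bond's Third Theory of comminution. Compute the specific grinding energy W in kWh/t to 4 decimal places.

W = 10 Wi / √P80 − 10 Wi / √F80
1/√122 = 0.090536;  1/√2746 = 0.019083
W = 10·11.7·(0.090536 − 0.019083) = 8.3600 kWh/t
With EF = 0.96: W = 8.3600·0.96 = 8.0256 kWh/t

W = 8.0256 kWh/t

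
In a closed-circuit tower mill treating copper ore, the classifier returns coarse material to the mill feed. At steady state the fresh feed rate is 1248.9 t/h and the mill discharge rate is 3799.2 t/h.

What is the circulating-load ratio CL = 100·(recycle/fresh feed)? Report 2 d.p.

Mill node: discharge = fresh + recycle.
R = M − F = 3799.2 − 1248.9 = 2550.3 t/h
CL = 100·R/F = 100·2550.3/1248.9 = 204.20 %

CL = 204.20 %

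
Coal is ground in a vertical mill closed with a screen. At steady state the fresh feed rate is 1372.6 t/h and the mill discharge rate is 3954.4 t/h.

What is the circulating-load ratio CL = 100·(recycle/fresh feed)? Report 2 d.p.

Discharge = new feed + return, hence
R = M − F = 3954.4 − 1372.6 = 2581.8 t/h
CL = 100·R/F = 100·2581.8/1372.6 = 188.10 %

CL = 188.10 %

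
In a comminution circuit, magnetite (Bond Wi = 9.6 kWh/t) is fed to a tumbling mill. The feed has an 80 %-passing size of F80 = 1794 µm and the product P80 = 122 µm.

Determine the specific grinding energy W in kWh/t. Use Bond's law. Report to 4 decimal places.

W = 6.4249 kWh/t

W_Bond = 10·Wi·(1/√P₈₀ − 1/√F₈₀)
1/√122 = 0.090536;  1/√1794 = 0.023610
W = 10·9.6·(0.090536 − 0.023610) = 6.4249 kWh/t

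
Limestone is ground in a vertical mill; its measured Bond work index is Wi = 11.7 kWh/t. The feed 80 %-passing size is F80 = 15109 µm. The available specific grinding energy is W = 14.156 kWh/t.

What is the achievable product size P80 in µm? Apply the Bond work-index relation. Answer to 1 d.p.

P80 = 60.0 µm

W = 10·Wi·[P80^(−½) − F80^(−½)]
⇒ 1/√P80 = W/(10·Wi) + 1/√F80
  = 14.1560/(10·11.7) + 1/√15109 = 0.120991 + 0.008135 = 0.129127
P80 = (1/0.129127)² = 7.7443² = 59.97 µm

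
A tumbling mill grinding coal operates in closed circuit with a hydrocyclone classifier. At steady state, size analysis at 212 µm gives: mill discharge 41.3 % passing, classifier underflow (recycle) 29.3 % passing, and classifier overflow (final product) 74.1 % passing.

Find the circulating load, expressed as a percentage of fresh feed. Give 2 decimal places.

Classifier node, passing 212 µm:
Fd + Rd = Ru + Fo ⇒ R/F = (o−d)/(d−u)
r = (74.1 − 41.3)/(41.3 − 29.3) = 32.8/12.0 = 2.7333
CL = 100·r = 273.33 %

CL = 273.33 %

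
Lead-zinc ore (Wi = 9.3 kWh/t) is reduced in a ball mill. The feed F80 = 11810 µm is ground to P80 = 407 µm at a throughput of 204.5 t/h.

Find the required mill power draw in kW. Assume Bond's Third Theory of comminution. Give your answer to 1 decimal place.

Bond: W = 10·Wi·(1/√P80 − 1/√F80)
W = 10·9.3·(1/√407 − 1/√11810) = 10·9.3·(0.040366) = 3.7541 kWh/t
Mill draw = 3.7541 × 204.5 = 767.7 kW

P = 767.7 kW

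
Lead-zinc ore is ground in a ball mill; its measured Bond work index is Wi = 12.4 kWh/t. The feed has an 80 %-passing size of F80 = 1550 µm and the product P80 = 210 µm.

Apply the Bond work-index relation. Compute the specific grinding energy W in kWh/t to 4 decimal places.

W = 10 Wi (1/√P80 − 1/√F80)  [Bond]
1/√210 = 0.069007;  1/√1550 = 0.025400
W = 10·12.4·(0.069007 − 0.025400) = 5.4072 kWh/t

W = 5.4072 kWh/t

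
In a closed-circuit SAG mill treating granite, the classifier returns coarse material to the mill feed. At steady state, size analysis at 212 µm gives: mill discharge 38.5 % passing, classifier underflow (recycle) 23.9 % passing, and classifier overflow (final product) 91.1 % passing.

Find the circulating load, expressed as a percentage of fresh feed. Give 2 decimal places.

CL = 360.27 %

Two-product formula at 212 µm:
(1+r)·d = r·u + o ⇒ r = (o−d)/(d−u)
r = (91.1 − 38.5)/(38.5 − 23.9) = 52.6/14.6 = 3.6027
CL = 100·r = 360.27 %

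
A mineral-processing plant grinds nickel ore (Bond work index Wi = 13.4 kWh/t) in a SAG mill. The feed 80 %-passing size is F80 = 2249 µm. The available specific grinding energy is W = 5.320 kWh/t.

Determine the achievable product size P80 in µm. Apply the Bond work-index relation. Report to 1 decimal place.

P80 = 270.6 µm

Bond: W = 10·Wi·(1/√P80 − 1/√F80)
P80^-0.5 = F80^-0.5 + W/(10 Wi)
  = 5.3200/(10·13.4) + 1/√2249 = 0.039701 + 0.021087 = 0.060788
P80 = (1/0.060788)² = 16.4506² = 270.62 µm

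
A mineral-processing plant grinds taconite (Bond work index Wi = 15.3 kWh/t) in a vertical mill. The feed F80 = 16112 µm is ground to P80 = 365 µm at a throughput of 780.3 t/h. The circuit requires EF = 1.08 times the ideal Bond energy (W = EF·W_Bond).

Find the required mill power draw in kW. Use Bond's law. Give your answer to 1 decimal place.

W = 10 Wi / √P80 − 10 Wi / √F80
W = 10·15.3·(1/√365 − 1/√16112) = 10·15.3·(0.044464) = 6.8030 kWh/t
W_actual = 1.08 × 6.8030 = 7.3473 kWh/t
P_mill = W·ṁ = 7.3473·780.3 = 5733.1 kW

P = 5733.1 kW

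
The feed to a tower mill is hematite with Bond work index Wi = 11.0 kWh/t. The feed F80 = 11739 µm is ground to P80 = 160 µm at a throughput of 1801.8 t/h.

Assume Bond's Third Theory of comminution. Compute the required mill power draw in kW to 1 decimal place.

P = 13839.6 kW

W = 10 Wi (1/√P80 − 1/√F80)  [Bond]
W = 10·11.0·(1/√160 − 1/√11739) = 10·11.0·(0.069827) = 7.6810 kWh/t
P_mill = W·ṁ = 7.6810·1801.8 = 13839.6 kW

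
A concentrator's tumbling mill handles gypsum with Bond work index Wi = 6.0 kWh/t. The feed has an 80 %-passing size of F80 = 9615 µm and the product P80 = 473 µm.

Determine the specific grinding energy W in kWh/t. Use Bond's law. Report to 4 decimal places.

W = 2.1469 kWh/t

W = 10·Wi·(P80^(-½) − F80^(-½))
1/√473 = 0.045980;  1/√9615 = 0.010198
W = 10·6.0·(0.045980 − 0.010198) = 2.1469 kWh/t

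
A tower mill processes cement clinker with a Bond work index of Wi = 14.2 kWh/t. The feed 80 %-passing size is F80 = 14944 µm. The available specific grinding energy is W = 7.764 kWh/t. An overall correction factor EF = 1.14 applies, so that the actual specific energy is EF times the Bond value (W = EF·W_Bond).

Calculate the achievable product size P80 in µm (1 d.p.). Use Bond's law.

W = 10 Wi / √P80 − 10 Wi / √F80
W_Bond = W / EF = 7.764 / 1.14 = 6.8105 kWh/t
⇒ 1/√P80 = W_Bond/(10·Wi) + 1/√F80
  = 6.8105/(10·14.2) + 1/√14944 = 0.047961 + 0.008180 = 0.056142
P80 = (1/0.056142)² = 17.8121² = 317.27 µm

P80 = 317.3 µm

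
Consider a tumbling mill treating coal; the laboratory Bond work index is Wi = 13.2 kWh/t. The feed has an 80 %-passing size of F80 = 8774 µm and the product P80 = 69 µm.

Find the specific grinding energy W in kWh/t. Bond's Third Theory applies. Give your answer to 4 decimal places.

W = 10 Wi (1/√P80 − 1/√F80)  [Bond]
1/√69 = 0.120386;  1/√8774 = 0.010676
W = 10·13.2·(0.120386 − 0.010676) = 14.4817 kWh/t

W = 14.4817 kWh/t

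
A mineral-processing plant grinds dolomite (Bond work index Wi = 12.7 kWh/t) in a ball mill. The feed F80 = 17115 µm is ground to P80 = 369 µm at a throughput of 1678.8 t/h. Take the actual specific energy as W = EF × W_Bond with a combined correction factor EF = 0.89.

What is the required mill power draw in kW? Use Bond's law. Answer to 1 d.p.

P = 8427.8 kW

W = 10·Wi·(P80^(-½) − F80^(-½))
W = 10·12.7·(1/√369 − 1/√17115) = 10·12.7·(0.044414) = 5.6406 kWh/t
W_actual = 0.89 × 5.6406 = 5.0201 kWh/t
P = W·T = 5.0201·1678.8 = 8427.8 kW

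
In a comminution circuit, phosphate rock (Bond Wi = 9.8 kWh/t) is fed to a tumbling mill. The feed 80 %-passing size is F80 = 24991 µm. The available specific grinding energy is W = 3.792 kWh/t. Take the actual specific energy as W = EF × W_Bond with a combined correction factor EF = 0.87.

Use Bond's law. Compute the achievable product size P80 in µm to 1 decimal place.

P80 = 387.5 µm

Bond: W = 10·Wi·(1/√P80 − 1/√F80)
W_Bond = W / EF = 3.792 / 0.87 = 4.3586 kWh/t
1/√P80 = 1/√F80 + W_Bond/(10·Wi)
  = 4.3586/(10·9.8) + 1/√24991 = 0.044476 + 0.006326 = 0.050801
P80 = (1/0.050801)² = 19.6845² = 387.48 µm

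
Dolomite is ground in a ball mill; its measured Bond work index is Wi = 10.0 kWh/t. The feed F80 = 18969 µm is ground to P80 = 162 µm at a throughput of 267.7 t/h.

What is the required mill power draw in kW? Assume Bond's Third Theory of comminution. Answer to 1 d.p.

P = 1908.9 kW

Bond:  W = 10 Wi (1/√P − 1/√F)
W = 10·10.0·(1/√162 − 1/√18969) = 10·10.0·(0.071307) = 7.1307 kWh/t
Mill draw = 7.1307 × 267.7 = 1908.9 kW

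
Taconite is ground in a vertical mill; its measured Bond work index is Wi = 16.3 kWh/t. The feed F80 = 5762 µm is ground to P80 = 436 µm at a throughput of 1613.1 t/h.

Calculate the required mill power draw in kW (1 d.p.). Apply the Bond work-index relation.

W_Bond = 10·Wi·(1/√P₈₀ − 1/√F₈₀)
W = 10·16.3·(1/√436 − 1/√5762) = 10·16.3·(0.034717) = 5.6589 kWh/t
P_mill = W·ṁ = 5.6589·1613.1 = 9128.4 kW

P = 9128.4 kW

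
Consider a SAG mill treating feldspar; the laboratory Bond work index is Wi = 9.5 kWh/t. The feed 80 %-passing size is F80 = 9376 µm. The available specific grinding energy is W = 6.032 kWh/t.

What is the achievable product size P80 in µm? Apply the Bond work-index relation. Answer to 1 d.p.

W_Bond = 10·Wi·(1/√P₈₀ − 1/√F₈₀)
P80^-0.5 = F80^-0.5 + W/(10 Wi)
  = 6.0320/(10·9.5) + 1/√9376 = 0.063495 + 0.010327 = 0.073822
P80 = (1/0.073822)² = 13.5461² = 183.50 µm

P80 = 183.5 µm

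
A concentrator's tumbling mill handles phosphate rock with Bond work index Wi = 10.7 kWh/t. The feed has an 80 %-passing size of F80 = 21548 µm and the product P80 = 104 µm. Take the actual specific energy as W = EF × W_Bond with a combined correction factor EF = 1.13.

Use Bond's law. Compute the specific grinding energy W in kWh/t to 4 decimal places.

W = 11.0325 kWh/t

Bond: W = 10·Wi·(1/√P80 − 1/√F80)
1/√104 = 0.098058;  1/√21548 = 0.006812
W = 10·10.7·(0.098058 − 0.006812) = 9.7633 kWh/t
Apply correction: 9.7633 × 1.13 = 11.0325 kWh/t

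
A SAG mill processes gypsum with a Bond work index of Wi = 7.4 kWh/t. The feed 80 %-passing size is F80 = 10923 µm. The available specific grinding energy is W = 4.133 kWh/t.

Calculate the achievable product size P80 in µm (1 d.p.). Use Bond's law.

W = 10·Wi·(P80^(-½) − F80^(-½))
P80^(−½) = W/(10 Wi) + F80^(−½)
  = 4.1330/(10·7.4) + 1/√10923 = 0.055851 + 0.009568 = 0.065420
P80 = (1/0.065420)² = 15.2860² = 233.66 µm

P80 = 233.7 µm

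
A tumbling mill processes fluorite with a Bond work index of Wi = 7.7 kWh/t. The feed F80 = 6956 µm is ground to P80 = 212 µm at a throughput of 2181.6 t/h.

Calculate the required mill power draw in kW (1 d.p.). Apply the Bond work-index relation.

Bond: W = 10·Wi·(1/√P80 − 1/√F80)
W = 10·7.7·(1/√212 − 1/√6956) = 10·7.7·(0.056690) = 4.3651 kWh/t
P = W·T = 4.3651·2181.6 = 9523.0 kW

P = 9523.0 kW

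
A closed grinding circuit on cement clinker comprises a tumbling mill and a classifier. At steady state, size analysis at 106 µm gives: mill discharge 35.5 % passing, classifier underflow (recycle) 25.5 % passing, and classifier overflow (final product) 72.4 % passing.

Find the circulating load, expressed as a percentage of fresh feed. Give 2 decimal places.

CL = 369.00 %

Classifier node, passing 106 µm:
Fd + Rd = Ru + Fo ⇒ R/F = (o−d)/(d−u)
r = (72.4 − 35.5)/(35.5 − 25.5) = 36.9/10.0 = 3.6900
CL = 100·r = 369.00 %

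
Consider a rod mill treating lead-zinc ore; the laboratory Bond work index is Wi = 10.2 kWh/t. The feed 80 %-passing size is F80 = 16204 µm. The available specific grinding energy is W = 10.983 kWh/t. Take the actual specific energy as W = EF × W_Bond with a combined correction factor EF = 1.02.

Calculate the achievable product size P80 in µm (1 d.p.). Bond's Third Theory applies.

W = 10 Wi (P80^-0.5 − F80^-0.5)
W_Bond = W / EF = 10.983 / 1.02 = 10.7676 kWh/t
P80^-0.5 = F80^-0.5 + W_Bond/(10 Wi)
  = 10.7676/(10·10.2) + 1/√16204 = 0.105565 + 0.007856 = 0.113421
P80 = (1/0.113421)² = 8.8167² = 77.73 µm

P80 = 77.7 µm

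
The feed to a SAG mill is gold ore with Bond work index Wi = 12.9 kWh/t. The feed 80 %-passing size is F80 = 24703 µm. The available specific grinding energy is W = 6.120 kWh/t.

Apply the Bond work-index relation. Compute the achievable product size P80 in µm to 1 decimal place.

P80 = 345.4 µm

W = 10 Wi / √P80 − 10 Wi / √F80
1/√P80 = 1/√F80 + W/(10·Wi)
  = 6.1200/(10·12.9) + 1/√24703 = 0.047442 + 0.006362 = 0.053804
P80 = (1/0.053804)² = 18.5859² = 345.43 µm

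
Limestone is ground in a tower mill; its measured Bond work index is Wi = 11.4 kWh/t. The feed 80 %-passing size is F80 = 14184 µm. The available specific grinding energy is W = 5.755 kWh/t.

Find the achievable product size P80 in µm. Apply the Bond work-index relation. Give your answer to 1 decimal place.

P80 = 288.5 µm

W = 10 Wi / √P80 − 10 Wi / √F80
P80^-0.5 = F80^-0.5 + W/(10 Wi)
  = 5.7550/(10·11.4) + 1/√14184 = 0.050482 + 0.008397 = 0.058879
P80 = (1/0.058879)² = 16.9840² = 288.46 µm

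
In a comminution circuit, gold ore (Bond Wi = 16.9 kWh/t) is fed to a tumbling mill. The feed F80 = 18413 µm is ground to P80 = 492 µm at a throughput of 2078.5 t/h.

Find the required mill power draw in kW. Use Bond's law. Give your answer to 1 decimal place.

P = 13247.7 kW

W = 10·Wi·[P80^(−½) − F80^(−½)]
W = 10·16.9·(1/√492 − 1/√18413) = 10·16.9·(0.037714) = 6.3737 kWh/t
P_mill = W·ṁ = 6.3737·2078.5 = 13247.7 kW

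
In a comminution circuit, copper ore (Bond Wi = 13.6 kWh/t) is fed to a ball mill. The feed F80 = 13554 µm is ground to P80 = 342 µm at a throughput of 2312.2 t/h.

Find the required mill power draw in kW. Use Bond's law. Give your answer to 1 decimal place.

P = 14303.0 kW

W = 10 Wi (1/√P80 − 1/√F80)  [Bond]
W = 10·13.6·(1/√342 − 1/√13554) = 10·13.6·(0.045484) = 6.1859 kWh/t
P = W·T = 6.1859·2312.2 = 14303.0 kW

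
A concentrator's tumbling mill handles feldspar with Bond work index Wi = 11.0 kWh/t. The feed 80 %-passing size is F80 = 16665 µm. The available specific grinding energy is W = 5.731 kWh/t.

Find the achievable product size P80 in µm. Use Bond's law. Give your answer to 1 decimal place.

W = 10·Wi·(P80^(-½) − F80^(-½))
⇒ 1/√P80 = W/(10 Wi) + 1/√F80
  = 5.7310/(10·11.0) + 1/√16665 = 0.052100 + 0.007746 = 0.059846
P80 = (1/0.059846)² = 16.7095² = 279.21 µm

P80 = 279.2 µm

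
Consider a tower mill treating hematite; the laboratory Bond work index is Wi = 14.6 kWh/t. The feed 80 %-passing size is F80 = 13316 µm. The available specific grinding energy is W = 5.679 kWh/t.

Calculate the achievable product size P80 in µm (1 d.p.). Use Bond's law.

W = 10·Wi·[P80^(−½) − F80^(−½)]
⇒ 1/√P80 = W/(10·Wi) + 1/√F80
  = 5.6790/(10·14.6) + 1/√13316 = 0.038897 + 0.008666 = 0.047563
P80 = (1/0.047563)² = 21.0247² = 442.04 µm

P80 = 442.0 µm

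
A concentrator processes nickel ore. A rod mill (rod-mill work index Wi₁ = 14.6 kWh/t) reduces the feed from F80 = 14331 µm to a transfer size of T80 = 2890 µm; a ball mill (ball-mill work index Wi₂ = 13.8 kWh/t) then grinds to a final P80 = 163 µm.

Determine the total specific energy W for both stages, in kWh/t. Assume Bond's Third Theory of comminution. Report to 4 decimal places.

W = 10 Wi / √P80 − 10 Wi / √F80
Stage 1 (14331→2890 µm, Wi₁=14.6): W₁ = 10·14.6·(0.018602 − 0.008353) = 1.4962 kWh/t
Stage 2 (2890→163 µm, Wi₂=13.8): W₂ = 10·13.8·(0.078326 − 0.018602) = 8.2420 kWh/t
W = W₁ + W₂ = 1.4962 + 8.2420 = 9.7382 kWh/t

W = 9.7382 kWh/t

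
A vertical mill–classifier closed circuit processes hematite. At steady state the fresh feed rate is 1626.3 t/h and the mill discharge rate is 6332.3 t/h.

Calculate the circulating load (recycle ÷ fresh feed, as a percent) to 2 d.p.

Discharge = new feed + return, hence
R = M − F = 6332.3 − 1626.3 = 4706.0 t/h
CL = 100·R/F = 100·4706.0/1626.3 = 289.37 %

CL = 289.37 %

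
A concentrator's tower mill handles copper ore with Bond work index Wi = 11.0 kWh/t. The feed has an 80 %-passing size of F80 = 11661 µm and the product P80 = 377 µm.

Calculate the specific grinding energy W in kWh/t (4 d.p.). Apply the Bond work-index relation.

W = 4.6466 kWh/t

Bond: W = 10·Wi·(1/√P80 − 1/√F80)
1/√377 = 0.051503;  1/√11661 = 0.009260
W = 10·11.0·(0.051503 − 0.009260) = 4.6466 kWh/t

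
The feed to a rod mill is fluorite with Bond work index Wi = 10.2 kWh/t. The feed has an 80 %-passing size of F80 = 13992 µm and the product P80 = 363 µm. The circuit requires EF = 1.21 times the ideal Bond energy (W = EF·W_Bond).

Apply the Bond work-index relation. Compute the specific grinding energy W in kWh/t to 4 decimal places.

W_Bond = 10·Wi·(1/√P₈₀ − 1/√F₈₀)
1/√363 = 0.052486;  1/√13992 = 0.008454
W = 10·10.2·(0.052486 − 0.008454) = 4.4913 kWh/t
With EF = 1.21: W = 4.4913·1.21 = 5.4345 kWh/t

W = 5.4345 kWh/t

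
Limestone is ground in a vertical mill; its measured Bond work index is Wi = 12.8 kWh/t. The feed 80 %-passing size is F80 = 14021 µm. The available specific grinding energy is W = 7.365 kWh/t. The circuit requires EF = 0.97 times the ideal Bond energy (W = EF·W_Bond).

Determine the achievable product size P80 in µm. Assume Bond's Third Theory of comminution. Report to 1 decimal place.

Bond:  W = 10 Wi (1/√P − 1/√F)
W_Bond = W / EF = 7.365 / 0.97 = 7.5928 kWh/t
1/√P80 = 1/√F80 + W_Bond/(10·Wi)
  = 7.5928/(10·12.8) + 1/√14021 = 0.059319 + 0.008445 = 0.067764
P80 = (1/0.067764)² = 14.7571² = 217.77 µm

P80 = 217.8 µm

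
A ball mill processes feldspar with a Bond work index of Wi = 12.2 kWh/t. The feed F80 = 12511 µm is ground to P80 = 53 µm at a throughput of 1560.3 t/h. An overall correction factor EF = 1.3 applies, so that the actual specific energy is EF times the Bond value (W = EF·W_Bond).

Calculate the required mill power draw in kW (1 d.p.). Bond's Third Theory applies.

P = 31779.3 kW

W = 10 Wi (1/√P80 − 1/√F80)  [Bond]
W = 10·12.2·(1/√53 − 1/√12511) = 10·12.2·(0.128420) = 15.6673 kWh/t
W_actual = 1.3 × 15.6673 = 20.3674 kWh/t
Mill draw = 20.3674 × 1560.3 = 31779.3 kW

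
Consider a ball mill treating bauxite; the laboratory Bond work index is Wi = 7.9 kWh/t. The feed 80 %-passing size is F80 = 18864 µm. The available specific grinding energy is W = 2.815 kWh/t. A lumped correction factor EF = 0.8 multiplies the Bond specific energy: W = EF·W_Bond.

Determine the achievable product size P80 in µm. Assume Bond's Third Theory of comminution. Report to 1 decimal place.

Bond: W = 10·Wi·(1/√P80 − 1/√F80)
W_Bond = W / EF = 2.815 / 0.8 = 3.5187 kWh/t
⇒ 1/√P80 = W_Bond/(10·Wi) + 1/√F80
  = 3.5187/(10·7.9) + 1/√18864 = 0.044541 + 0.007281 = 0.051822
P80 = (1/0.051822)² = 19.2968² = 372.37 µm

P80 = 372.4 µm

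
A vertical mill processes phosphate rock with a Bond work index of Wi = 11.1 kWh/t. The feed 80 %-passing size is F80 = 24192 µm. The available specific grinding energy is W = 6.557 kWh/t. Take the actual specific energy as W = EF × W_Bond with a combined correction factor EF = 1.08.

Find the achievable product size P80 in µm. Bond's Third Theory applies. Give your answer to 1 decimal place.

P80 = 267.6 µm

Bond: W = 10·Wi·(1/√P80 − 1/√F80)
W_Bond = W / EF = 6.557 / 1.08 = 6.0713 kWh/t
⇒ 1/√P80 = W_Bond/(10·Wi) + 1/√F80
  = 6.0713/(10·11.1) + 1/√24192 = 0.054696 + 0.006429 = 0.061126
P80 = (1/0.061126)² = 16.3597² = 267.64 µm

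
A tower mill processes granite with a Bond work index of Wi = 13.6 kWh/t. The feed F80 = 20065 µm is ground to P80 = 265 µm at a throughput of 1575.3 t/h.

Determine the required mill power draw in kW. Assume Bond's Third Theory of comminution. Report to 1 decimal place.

P = 11648.3 kW

Bond: W = 10·Wi·(1/√P80 − 1/√F80)
W = 10·13.6·(1/√265 − 1/√20065) = 10·13.6·(0.054370) = 7.3943 kWh/t
Power = W × throughput = 7.3943 kWh/t × 1575.3 t/h = 11648.3 kW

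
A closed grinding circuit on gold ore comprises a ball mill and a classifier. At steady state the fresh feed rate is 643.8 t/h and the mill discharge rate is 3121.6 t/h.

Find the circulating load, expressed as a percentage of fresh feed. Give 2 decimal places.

CL = 384.87 %

Discharge = new feed + return, hence
R = M − F = 3121.6 − 643.8 = 2477.8 t/h
CL = 100·R/F = 100·2477.8/643.8 = 384.87 %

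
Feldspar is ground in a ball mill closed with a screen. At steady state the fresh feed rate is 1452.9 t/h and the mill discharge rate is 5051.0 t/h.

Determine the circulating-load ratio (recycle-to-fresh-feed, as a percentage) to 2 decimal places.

Discharge = new feed + return, hence
R = M − F = 5051.0 − 1452.9 = 3598.1 t/h
CL = 100·R/F = 100·3598.1/1452.9 = 247.65 %

CL = 247.65 %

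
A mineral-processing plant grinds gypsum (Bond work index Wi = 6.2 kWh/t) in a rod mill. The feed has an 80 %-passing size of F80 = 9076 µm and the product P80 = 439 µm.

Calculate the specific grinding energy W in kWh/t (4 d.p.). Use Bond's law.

W = 2.3083 kWh/t

Bond:  W = 10 Wi (1/√P − 1/√F)
1/√439 = 0.047727;  1/√9076 = 0.010497
W = 10·6.2·(0.047727 − 0.010497) = 2.3083 kWh/t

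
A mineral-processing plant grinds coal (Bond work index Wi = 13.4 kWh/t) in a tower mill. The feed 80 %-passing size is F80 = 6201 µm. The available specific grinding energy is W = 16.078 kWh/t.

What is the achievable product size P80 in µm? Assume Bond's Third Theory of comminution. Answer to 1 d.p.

P80 = 56.8 µm

W = 10 Wi / √P80 − 10 Wi / √F80
⇒ 1/√P80 = W/(10·Wi) + 1/√F80
  = 16.0780/(10·13.4) + 1/√6201 = 0.119985 + 0.012699 = 0.132684
P80 = (1/0.132684)² = 7.5367² = 56.80 µm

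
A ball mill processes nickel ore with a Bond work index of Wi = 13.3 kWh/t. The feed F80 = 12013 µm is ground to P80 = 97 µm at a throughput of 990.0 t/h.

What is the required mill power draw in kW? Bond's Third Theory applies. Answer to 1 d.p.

Bond:  W = 10 Wi (1/√P − 1/√F)
W = 10·13.3·(1/√97 − 1/√12013) = 10·13.3·(0.092411) = 12.2906 kWh/t
Power = W × throughput = 12.2906 kWh/t × 990.0 t/h = 12167.7 kW

P = 12167.7 kW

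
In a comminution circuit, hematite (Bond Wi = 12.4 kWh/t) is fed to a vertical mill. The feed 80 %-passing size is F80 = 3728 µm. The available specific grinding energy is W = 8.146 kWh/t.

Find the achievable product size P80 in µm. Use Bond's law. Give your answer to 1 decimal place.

P80 = 148.5 µm

W_Bond = 10·Wi·(1/√P₈₀ − 1/√F₈₀)
P80^(−½) = W/(10 Wi) + F80^(−½)
  = 8.1460/(10·12.4) + 1/√3728 = 0.065694 + 0.016378 = 0.082072
P80 = (1/0.082072)² = 12.1845² = 148.46 µm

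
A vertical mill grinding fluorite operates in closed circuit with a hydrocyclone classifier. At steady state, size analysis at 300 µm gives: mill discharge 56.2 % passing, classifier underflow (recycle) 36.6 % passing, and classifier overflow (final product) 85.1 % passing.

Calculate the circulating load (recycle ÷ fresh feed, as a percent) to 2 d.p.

Balance %-passing 300 µm (r = R/F):
r = (o − d)/(d − u)
r = (85.1 − 56.2)/(56.2 − 36.6) = 28.9/19.6 = 1.4745
CL = 100·r = 147.45 %

CL = 147.45 %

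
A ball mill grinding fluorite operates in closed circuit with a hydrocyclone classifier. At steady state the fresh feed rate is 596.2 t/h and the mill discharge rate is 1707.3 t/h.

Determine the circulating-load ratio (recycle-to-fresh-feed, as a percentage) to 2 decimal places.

CL = 186.36 %

M = F + R at steady state, so:
R = M − F = 1707.3 − 596.2 = 1111.1 t/h
CL = 100·R/F = 100·1111.1/596.2 = 186.36 %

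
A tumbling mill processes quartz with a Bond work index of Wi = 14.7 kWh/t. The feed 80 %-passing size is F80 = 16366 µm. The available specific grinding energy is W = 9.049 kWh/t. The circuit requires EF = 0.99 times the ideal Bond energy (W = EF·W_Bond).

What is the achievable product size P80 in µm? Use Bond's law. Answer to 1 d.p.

W = 10 Wi (1/√P80 − 1/√F80)  [Bond]
W_Bond = W / EF = 9.049 / 0.99 = 9.1404 kWh/t
⇒ 1/√P80 = W_Bond/(10 Wi) + 1/√F80
  = 9.1404/(10·14.7) + 1/√16366 = 0.062180 + 0.007817 = 0.069996
P80 = (1/0.069996)² = 14.2864² = 204.10 µm

P80 = 204.1 µm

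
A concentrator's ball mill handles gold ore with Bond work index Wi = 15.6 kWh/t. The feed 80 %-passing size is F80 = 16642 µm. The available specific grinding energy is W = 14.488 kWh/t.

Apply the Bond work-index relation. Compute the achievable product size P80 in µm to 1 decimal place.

W = 10 Wi / √P80 − 10 Wi / √F80
⇒ 1/√P80 = W/(10·Wi) + 1/√F80
  = 14.4880/(10·15.6) + 1/√16642 = 0.092872 + 0.007752 = 0.100623
P80 = (1/0.100623)² = 9.9380² = 98.76 µm

P80 = 98.8 µm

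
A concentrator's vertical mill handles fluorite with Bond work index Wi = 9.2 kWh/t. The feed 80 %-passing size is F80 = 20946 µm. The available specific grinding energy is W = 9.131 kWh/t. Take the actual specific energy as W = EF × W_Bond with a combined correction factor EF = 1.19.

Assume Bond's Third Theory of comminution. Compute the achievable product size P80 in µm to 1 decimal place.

P80 = 122.6 µm

Bond:  W = 10 Wi (1/√P − 1/√F)
W_Bond = W / EF = 9.131 / 1.19 = 7.6731 kWh/t
⇒ 1/√P80 = W_Bond/(10 Wi) + 1/√F80
  = 7.6731/(10·9.2) + 1/√20946 = 0.083403 + 0.006910 = 0.090313
P80 = (1/0.090313)² = 11.0726² = 122.60 µm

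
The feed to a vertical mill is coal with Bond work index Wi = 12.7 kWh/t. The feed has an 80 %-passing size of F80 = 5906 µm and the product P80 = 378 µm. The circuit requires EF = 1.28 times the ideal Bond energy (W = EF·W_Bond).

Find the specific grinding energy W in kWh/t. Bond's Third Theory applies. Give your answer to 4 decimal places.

W = 6.2459 kWh/t

Bond: W = 10·Wi·(1/√P80 − 1/√F80)
1/√378 = 0.051434;  1/√5906 = 0.013012
W = 10·12.7·(0.051434 − 0.013012) = 4.8796 kWh/t
Apply correction: 4.8796 × 1.28 = 6.2459 kWh/t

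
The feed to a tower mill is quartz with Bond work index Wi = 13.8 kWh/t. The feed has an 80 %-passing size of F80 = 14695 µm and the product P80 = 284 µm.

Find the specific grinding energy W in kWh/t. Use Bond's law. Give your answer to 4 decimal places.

W = 7.0504 kWh/t

W = 10 Wi (P80^-0.5 − F80^-0.5)
1/√284 = 0.059339;  1/√14695 = 0.008249
W = 10·13.8·(0.059339 − 0.008249) = 7.0504 kWh/t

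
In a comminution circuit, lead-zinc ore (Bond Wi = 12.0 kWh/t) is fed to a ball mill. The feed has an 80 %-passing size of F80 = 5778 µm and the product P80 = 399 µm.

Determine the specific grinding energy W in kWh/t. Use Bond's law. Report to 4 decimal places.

W = 10·Wi·(P80^(-½) − F80^(-½))
1/√399 = 0.050063;  1/√5778 = 0.013156
W = 10·12.0·(0.050063 − 0.013156) = 4.4288 kWh/t

W = 4.4288 kWh/t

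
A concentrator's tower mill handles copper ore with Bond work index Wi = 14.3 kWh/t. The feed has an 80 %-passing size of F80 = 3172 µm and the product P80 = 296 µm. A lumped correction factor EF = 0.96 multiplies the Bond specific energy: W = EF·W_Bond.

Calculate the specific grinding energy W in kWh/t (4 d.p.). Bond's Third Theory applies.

W = 10 Wi / √P80 − 10 Wi / √F80
1/√296 = 0.058124;  1/√3172 = 0.017756
W = 10·14.3·(0.058124 − 0.017756) = 5.7727 kWh/t
W_actual = 0.96 × 5.7727 = 5.5418 kWh/t

W = 5.5418 kWh/t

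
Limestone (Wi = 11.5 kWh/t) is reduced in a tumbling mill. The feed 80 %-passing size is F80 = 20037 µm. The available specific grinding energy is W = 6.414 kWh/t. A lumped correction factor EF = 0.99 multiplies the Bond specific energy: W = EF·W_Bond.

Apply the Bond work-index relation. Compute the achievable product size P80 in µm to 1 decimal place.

W = 10 Wi / √P80 − 10 Wi / √F80
W_Bond = W / EF = 6.414 / 0.99 = 6.4788 kWh/t
P80^-0.5 = F80^-0.5 + W_Bond/(10 Wi)
  = 6.4788/(10·11.5) + 1/√20037 = 0.056337 + 0.007065 = 0.063402
P80 = (1/0.063402)² = 15.7724² = 248.77 µm

P80 = 248.8 µm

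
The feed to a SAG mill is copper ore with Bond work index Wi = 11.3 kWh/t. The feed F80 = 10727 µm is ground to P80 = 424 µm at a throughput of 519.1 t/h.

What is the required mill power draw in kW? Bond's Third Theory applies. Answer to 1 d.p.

Bond: W = 10·Wi·(1/√P80 − 1/√F80)
W = 10·11.3·(1/√424 − 1/√10727) = 10·11.3·(0.038909) = 4.3967 kWh/t
Power = W × throughput = 4.3967 kWh/t × 519.1 t/h = 2282.3 kW

P = 2282.3 kW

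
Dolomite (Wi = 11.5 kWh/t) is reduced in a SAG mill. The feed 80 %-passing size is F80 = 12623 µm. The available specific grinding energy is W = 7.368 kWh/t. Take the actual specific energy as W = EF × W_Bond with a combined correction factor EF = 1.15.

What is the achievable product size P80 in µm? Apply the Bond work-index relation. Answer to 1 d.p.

P80 = 239.5 µm

W = 10·Wi·(P80^(-½) − F80^(-½))
W_Bond = W / EF = 7.368 / 1.15 = 6.4070 kWh/t
⇒ 1/√P80 = W_Bond/(10·Wi) + 1/√F80
  = 6.4070/(10·11.5) + 1/√12623 = 0.055713 + 0.008901 = 0.064613
P80 = (1/0.064613)² = 15.4767² = 239.53 µm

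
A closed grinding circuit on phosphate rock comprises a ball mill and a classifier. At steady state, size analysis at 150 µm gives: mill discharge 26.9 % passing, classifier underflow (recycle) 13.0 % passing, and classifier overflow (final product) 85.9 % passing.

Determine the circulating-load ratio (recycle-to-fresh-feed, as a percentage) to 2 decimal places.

Classifier node, passing 150 µm:
(1+r)d = ru + o → r = (o−d)/(d−u)
r = (85.9 − 26.9)/(26.9 − 13.0) = 59.0/13.9 = 4.2446
CL = 100·r = 424.46 %

CL = 424.46 %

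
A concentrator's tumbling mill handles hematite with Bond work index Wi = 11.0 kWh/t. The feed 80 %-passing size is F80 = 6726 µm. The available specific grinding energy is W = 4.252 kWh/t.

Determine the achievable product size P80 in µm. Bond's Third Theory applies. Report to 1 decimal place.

W = 10·Wi·(P80^(-½) − F80^(-½))
1/√P80 = 1/√F80 + W/(10·Wi)
  = 4.2520/(10·11.0) + 1/√6726 = 0.038655 + 0.012193 = 0.050848
P80 = (1/0.050848)² = 19.6665² = 386.77 µm

P80 = 386.8 µm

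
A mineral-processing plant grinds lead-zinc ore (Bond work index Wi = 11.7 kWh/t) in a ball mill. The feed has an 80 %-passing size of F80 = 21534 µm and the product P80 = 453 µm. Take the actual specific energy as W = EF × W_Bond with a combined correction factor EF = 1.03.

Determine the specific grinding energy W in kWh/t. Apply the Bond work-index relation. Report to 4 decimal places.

W_Bond = 10·Wi·(1/√P₈₀ − 1/√F₈₀)
1/√453 = 0.046984;  1/√21534 = 0.006815
W = 10·11.7·(0.046984 − 0.006815) = 4.6998 kWh/t
W_actual = 1.03 × 4.6998 = 4.8408 kWh/t

W = 4.8408 kWh/t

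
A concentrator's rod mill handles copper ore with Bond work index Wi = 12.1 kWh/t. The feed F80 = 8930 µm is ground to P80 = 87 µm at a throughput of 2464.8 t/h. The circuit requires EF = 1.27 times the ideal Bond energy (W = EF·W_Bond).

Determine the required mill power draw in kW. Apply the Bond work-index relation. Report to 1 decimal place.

W = 10 Wi (1/√P80 − 1/√F80)  [Bond]
W = 10·12.1·(1/√87 − 1/√8930) = 10·12.1·(0.096629) = 11.6921 kWh/t
Apply correction: 11.6921 × 1.27 = 14.8490 kWh/t
P = W·T = 14.8490·2464.8 = 36599.8 kW

P = 36599.8 kW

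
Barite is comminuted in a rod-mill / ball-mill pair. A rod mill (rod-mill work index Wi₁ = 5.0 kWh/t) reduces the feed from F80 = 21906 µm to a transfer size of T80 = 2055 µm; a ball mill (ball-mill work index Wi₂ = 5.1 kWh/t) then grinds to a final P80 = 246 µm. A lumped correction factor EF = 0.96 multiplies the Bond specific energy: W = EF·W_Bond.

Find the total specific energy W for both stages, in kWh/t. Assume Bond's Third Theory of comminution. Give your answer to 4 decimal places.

W = 10·Wi·[P80^(−½) − F80^(−½)]
Stage 1 (21906→2055 µm, Wi₁=5.0): W₁ = 10·5.0·(0.022059 − 0.006756) = 0.7651 kWh/t
Stage 2 (2055→246 µm, Wi₂=5.1): W₂ = 10·5.1·(0.063758 − 0.022059) = 2.1266 kWh/t
W = W₁ + W₂ = 0.7651 + 2.1266 = 2.8918 kWh/t
W_actual = 0.96 × 2.8918 = 2.7761 kWh/t

W = 2.7761 kWh/t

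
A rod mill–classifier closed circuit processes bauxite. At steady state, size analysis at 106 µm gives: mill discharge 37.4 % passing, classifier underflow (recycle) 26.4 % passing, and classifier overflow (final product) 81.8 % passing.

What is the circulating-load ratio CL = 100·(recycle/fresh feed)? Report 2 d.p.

Two-product formula at 106 µm:
d + r·d = r·u + o → r(d−u) = o−d
r = (81.8 − 37.4)/(37.4 − 26.4) = 44.4/11.0 = 4.0364
CL = 100·r = 403.64 %

CL = 403.64 %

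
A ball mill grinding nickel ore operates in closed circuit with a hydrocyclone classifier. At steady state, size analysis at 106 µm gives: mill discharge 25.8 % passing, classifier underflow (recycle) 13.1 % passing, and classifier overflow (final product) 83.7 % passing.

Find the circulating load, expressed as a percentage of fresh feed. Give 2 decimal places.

CL = 455.91 %

Let r = R/F. Size balance at 106 µm:
(1+r)d = ru + o → r = (o−d)/(d−u)
r = (83.7 − 25.8)/(25.8 − 13.1) = 57.9/12.7 = 4.5591
CL = 100·r = 455.91 %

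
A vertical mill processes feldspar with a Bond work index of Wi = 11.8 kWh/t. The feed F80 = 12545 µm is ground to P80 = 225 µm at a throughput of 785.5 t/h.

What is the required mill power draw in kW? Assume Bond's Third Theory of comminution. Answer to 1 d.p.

P = 5351.7 kW

W = 10 Wi (1/√P80 − 1/√F80)  [Bond]
W = 10·11.8·(1/√225 − 1/√12545) = 10·11.8·(0.057738) = 6.8131 kWh/t
Mill draw = 6.8131 × 785.5 = 5351.7 kW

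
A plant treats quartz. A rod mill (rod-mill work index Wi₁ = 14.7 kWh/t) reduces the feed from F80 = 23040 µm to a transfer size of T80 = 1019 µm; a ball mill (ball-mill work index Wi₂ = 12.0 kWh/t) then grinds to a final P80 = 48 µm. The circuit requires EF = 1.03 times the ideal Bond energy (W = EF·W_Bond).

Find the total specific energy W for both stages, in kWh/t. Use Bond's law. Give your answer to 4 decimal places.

W = 17.7138 kWh/t

W = 10 Wi (P80^-0.5 − F80^-0.5)
Stage 1 (23040→1019 µm, Wi₁=14.7): W₁ = 10·14.7·(0.031327 − 0.006588) = 3.6366 kWh/t
Stage 2 (1019→48 µm, Wi₂=12.0): W₂ = 10·12.0·(0.144338 − 0.031327) = 13.5613 kWh/t
W = W₁ + W₂ = 3.6366 + 13.5613 = 17.1979 kWh/t
Corrected W = EF·W_Bond = 1.03·17.1979 = 17.7138 kWh/t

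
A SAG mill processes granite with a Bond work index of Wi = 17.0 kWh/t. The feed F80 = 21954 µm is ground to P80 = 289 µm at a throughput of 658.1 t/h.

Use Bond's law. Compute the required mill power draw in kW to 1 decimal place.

P = 5825.9 kW

W = 10 Wi / √P80 − 10 Wi / √F80
W = 10·17.0·(1/√289 − 1/√21954) = 10·17.0·(0.052074) = 8.8527 kWh/t
Mill draw = 8.8527 × 658.1 = 5825.9 kW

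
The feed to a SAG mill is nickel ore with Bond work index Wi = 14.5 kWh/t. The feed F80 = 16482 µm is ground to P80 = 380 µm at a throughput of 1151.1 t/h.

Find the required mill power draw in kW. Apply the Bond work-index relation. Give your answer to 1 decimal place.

P = 7262.2 kW

W = 10 Wi (1/√P80 − 1/√F80)  [Bond]
W = 10·14.5·(1/√380 − 1/√16482) = 10·14.5·(0.043510) = 6.3089 kWh/t
Power = W × throughput = 6.3089 kWh/t × 1151.1 t/h = 7262.2 kW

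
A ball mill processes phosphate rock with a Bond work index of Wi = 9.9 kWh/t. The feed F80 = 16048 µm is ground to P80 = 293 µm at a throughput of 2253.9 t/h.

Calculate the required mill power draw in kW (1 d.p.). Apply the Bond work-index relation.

W = 10 Wi (P80^-0.5 − F80^-0.5)
W = 10·9.9·(1/√293 − 1/√16048) = 10·9.9·(0.050527) = 5.0021 kWh/t
Mill draw = 5.0021 × 2253.9 = 11274.3 kW

P = 11274.3 kW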